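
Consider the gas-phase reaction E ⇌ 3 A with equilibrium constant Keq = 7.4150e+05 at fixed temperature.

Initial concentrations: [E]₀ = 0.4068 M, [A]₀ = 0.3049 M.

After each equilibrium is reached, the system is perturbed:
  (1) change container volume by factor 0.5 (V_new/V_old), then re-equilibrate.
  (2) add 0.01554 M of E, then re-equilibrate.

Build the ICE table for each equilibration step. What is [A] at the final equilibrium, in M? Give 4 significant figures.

Q₀ = 0.06968 vs Keq = 7.4150e+05 ⇒ Q<K, forward
Step 1:
                   E          A
  Initial     0.4068     0.3049
  Change     -0.4068       1.22
  Equil   4.7857e-06      1.525
  solve Keq expr → x = 0.4068; check Q = 7.4150e+05
Then change container volume by factor 0.5 (V_new/V_old).
Step 2:
                   E          A
  Initial 9.5713e-06      3.051
  Change  2.8711e-05 -8.6132e-05
  Equil   3.8282e-05       3.05
  solve Keq expr → x = -2.8711e-05; check Q = 7.4150e+05
Then add 0.01554 M of E.
Step 3:
                   E          A
  Initial    0.01558       3.05
  Change    -0.01554    0.04661
  Equil   4.0064e-05      3.097
  solve Keq expr → x = 0.01554; check Q = 7.4150e+05

[A]_eq = 3.097 M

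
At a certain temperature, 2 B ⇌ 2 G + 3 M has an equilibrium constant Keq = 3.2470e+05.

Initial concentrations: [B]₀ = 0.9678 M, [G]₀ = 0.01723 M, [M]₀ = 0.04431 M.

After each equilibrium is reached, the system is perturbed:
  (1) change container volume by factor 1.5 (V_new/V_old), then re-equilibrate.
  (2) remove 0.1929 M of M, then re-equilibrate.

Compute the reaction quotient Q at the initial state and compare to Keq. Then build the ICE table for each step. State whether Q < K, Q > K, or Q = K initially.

Q₀ = 2.7574e-08; Q < K (proceeds forward)

Q₀ = 2.7574e-08 vs Keq = 3.2470e+05 ⇒ Q<K, forward
Step 1:
                   B          G          M
  init        0.9678    0.01723    0.04431
  Δ          -0.9647     0.9647      1.447
  eq        0.003138     0.9819      1.491
  solve Keq expr → x = 0.4823; check Q = 3.2470e+05
Then change container volume by factor 1.5 (V_new/V_old).
Step 2:
                   B          G          M
  init      0.002092     0.6546     0.9942
  Δ       -9.4920e-04 9.4920e-04   0.001424
  eq        0.001143     0.6555     0.9956
  solve Keq expr → x = 4.7460e-04; check Q = 3.2470e+05
Then remove 0.1929 M of M.
Step 3:
                   B          G          M
  init      0.001143     0.6555     0.8027
  Δ       -3.1437e-04 3.1437e-04 4.7156e-04
  eq      8.2852e-04     0.6559     0.8032
  solve Keq expr → x = 1.5719e-04; check Q = 3.2470e+05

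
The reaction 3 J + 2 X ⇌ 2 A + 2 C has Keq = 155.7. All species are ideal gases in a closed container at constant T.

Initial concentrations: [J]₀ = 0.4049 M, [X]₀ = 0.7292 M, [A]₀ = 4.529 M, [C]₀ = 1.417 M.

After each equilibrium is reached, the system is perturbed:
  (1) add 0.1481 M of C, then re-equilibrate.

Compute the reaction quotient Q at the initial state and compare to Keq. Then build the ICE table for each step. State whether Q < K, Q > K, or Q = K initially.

Q₀ = 1167 vs Keq = 155.7 ⇒ Q>K, reverse
Step 1:
                   J          X          A          C
  I           0.4049     0.7292      4.529      1.417
  C            0.228      0.152     -0.152     -0.152
  E           0.6329     0.8812      4.377      1.265
  solve Keq expr → x = -0.07601; check Q = 155.7
Then add 0.1481 M of C.
Step 2:
                   J          X          A          C
  I           0.6329     0.8812      4.377      1.413
  C          0.02999       0.02      -0.02      -0.02
  E           0.6629     0.9012      4.357      1.393
  solve Keq expr → x = -0.009998; check Q = 155.7

Q₀ = 1167; Q > K (proceeds reverse)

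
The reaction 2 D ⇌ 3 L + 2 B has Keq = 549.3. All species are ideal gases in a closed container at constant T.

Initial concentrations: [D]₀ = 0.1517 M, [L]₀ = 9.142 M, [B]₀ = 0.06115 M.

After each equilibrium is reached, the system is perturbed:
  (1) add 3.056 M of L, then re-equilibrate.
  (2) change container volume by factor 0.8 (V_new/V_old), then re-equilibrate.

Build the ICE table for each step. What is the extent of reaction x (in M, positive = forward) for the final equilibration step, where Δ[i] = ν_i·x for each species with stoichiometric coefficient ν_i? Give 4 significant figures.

x = -0.009551 M

Q₀ = 124.1 vs Keq = 549.3 ⇒ Q<K, forward
Step 1:
                   D          L          B
  Initial     0.1517      9.142    0.06115
  Change    -0.03605    0.05407    0.03605
  Equil       0.1157      9.196     0.0972
  solve Keq expr → x = 0.01802; check Q = 549.3
Then add 3.056 M of L.
Step 2:
                   D          L          B
  Initial     0.1157      12.25     0.0972
  Change     0.02179   -0.03268   -0.02179
  Equil       0.1374      12.22    0.07541
  solve Keq expr → x = -0.01089; check Q = 549.3
Then change container volume by factor 0.8 (V_new/V_old).
Step 3:
                   D          L          B
  Initial     0.1718      15.27    0.09426
  Change      0.0191   -0.02865    -0.0191
  Equil       0.1909      15.25    0.07516
  solve Keq expr → x = -0.009551; check Q = 549.3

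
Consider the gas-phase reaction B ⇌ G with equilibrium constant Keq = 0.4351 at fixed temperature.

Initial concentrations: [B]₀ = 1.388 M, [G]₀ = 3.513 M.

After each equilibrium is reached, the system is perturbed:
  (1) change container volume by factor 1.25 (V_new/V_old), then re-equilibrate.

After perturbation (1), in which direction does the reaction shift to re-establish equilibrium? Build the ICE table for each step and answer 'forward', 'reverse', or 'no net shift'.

Q₀ = 2.531 vs Keq = 0.4351 ⇒ Q>K, reverse
Step 1:
                   B          G
  init         1.388      3.513
  Δ            2.027     -2.027
  eq           3.415      1.486
  solve Keq expr → x = -2.027; check Q = 0.4351
Then change container volume by factor 1.25 (V_new/V_old).
Step 2:
                   B          G
  init         2.732      1.189
  Δ                0          0
  eq           2.732      1.189
  solve Keq expr → x = 0; check Q = 0.4351

Direction: no net shift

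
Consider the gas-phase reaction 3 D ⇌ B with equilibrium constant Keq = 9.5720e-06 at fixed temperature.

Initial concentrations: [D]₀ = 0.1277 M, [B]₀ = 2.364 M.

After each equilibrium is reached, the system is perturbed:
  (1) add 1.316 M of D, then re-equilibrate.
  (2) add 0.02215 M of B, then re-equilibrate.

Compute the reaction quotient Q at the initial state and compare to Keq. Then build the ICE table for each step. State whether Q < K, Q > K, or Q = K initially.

Q₀ = 1135 vs Keq = 9.5720e-06 ⇒ Q>K, reverse
Step 1:
                    D           B
  init         0.1277       2.364
  Δ             7.081       -2.36
  eq            7.209    0.003586
  solve Keq expr → x = -2.36; check Q = 9.5720e-06
Then add 1.316 M of D.
Step 2:
                    D           B
  init          8.525    0.003586
  Δ         -0.006989     0.00233
  eq            8.518    0.005916
  solve Keq expr → x = 0.00233; check Q = 9.5720e-06
Then add 0.02215 M of B.
Step 3:
                    D           B
  init          8.518     0.02807
  Δ           0.06603    -0.02201
  eq            8.584    0.006054
  solve Keq expr → x = -0.02201; check Q = 9.5720e-06

Q₀ = 1135; Q > K (proceeds reverse)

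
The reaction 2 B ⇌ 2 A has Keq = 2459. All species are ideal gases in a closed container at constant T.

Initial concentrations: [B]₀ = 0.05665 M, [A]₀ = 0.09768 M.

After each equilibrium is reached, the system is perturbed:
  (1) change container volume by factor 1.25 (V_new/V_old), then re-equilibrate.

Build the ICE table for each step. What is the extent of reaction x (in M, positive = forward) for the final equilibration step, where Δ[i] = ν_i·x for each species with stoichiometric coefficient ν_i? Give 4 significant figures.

x = 0 M

Q₀ = 2.973 vs Keq = 2459 ⇒ Q<K, forward
Step 1:
                    B           A
  Initial     0.05665     0.09768
  Change      -0.0536      0.0536
  Equil      0.003051      0.1513
  solve Keq expr → x = 0.0268; check Q = 2459
Then change container volume by factor 1.25 (V_new/V_old).
Step 2:
                    B           A
  Initial    0.002441       0.121
  Change            0           0
  Equil      0.002441       0.121
  solve Keq expr → x = 0; check Q = 2459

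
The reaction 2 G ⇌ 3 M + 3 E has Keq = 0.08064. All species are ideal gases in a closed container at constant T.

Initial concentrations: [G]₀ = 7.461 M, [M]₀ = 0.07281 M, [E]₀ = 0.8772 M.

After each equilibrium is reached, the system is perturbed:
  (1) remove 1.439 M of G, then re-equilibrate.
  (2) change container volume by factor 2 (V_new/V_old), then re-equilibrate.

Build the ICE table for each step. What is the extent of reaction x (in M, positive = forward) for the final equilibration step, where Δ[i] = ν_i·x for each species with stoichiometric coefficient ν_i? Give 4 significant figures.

x = 0.1021 M

Q₀ = 4.6803e-06 vs Keq = 0.08064 ⇒ Q<K, forward
Step 1:
                    G           M           E
  init          7.461     0.07281      0.8772
  Δ           -0.5596      0.8395      0.8395
  eq            6.901      0.9123       1.717
  solve Keq expr → x = 0.2798; check Q = 0.08064
Then remove 1.439 M of G.
Step 2:
                    G           M           E
  init          5.462      0.9123       1.717
  Δ           0.05682    -0.08522    -0.08522
  eq            5.519       0.827       1.631
  solve Keq expr → x = -0.02841; check Q = 0.08064
Then change container volume by factor 2 (V_new/V_old).
Step 3:
                    G           M           E
  init           2.76      0.4135      0.8157
  Δ           -0.2042      0.3062      0.3062
  eq            2.555      0.7198       1.122
  solve Keq expr → x = 0.1021; check Q = 0.08064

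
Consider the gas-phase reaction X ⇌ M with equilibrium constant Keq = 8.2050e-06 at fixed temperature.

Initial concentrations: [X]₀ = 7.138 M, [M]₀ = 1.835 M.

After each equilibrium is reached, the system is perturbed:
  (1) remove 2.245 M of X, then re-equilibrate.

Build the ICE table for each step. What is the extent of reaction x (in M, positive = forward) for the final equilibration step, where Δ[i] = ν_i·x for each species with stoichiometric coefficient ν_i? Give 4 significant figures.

x = -1.8420e-05 M

Q₀ = 0.2571 vs Keq = 8.2050e-06 ⇒ Q>K, reverse
Step 1:
                    X           M
  I             7.138       1.835
  C             1.835      -1.835
  E             8.973  7.3623e-05
  solve Keq expr → x = -1.835; check Q = 8.2050e-06
Then remove 2.245 M of X.
Step 2:
                    X           M
  I             6.728  7.3623e-05
  C        1.8420e-05 -1.8420e-05
  E             6.728  5.5203e-05
  solve Keq expr → x = -1.8420e-05; check Q = 8.2050e-06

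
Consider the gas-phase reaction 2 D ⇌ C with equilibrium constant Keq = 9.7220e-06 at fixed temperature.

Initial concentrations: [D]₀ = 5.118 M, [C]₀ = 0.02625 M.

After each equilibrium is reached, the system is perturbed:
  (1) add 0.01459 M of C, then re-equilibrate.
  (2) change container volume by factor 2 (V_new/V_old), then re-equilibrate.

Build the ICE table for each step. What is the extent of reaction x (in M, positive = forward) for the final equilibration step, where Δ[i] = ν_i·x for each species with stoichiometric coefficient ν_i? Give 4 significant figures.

x = -6.5693e-05 M

Q₀ = 0.001002 vs Keq = 9.7220e-06 ⇒ Q>K, reverse
Step 1:
                  D         C
  I           5.118   0.02625
  C         0.05198  -0.02599
  E            5.17 2.5986e-04
  solve Keq expr → x = -0.02599; check Q = 9.7220e-06
Then add 0.01459 M of C.
Step 2:
                  D         C
  I            5.17   0.01485
  C         0.02917  -0.01459
  E           5.199 2.6280e-04
  solve Keq expr → x = -0.01459; check Q = 9.7220e-06
Then change container volume by factor 2 (V_new/V_old).
Step 3:
                  D         C
  I             2.6 1.3140e-04
  C       1.3139e-04 -6.5693e-05
  E             2.6 6.5706e-05
  solve Keq expr → x = -6.5693e-05; check Q = 9.7220e-06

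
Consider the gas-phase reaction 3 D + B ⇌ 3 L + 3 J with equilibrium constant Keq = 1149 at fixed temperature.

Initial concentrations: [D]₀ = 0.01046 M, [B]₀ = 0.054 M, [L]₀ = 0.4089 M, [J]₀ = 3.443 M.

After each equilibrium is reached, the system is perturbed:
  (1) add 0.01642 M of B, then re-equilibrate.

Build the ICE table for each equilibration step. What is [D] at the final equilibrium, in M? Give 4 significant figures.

Q₀ = 4.5152e+07 vs Keq = 1149 ⇒ Q>K, reverse
Step 1:
                   D          B          L          J
  Initial    0.01046      0.054     0.4089      3.443
  Change      0.1567    0.05222    -0.1567    -0.1567
  Equil       0.1671     0.1062     0.2522      3.286
  solve Keq expr → x = -0.05222; check Q = 1149
Then add 0.01642 M of B.
Step 2:
                   D          B          L          J
  Initial     0.1671     0.1226     0.2522      3.286
  Change   -0.004275  -0.001425   0.004275   0.004275
  Equil       0.1628     0.1212     0.2565      3.291
  solve Keq expr → x = 0.001425; check Q = 1149

[D]_eq = 0.1628 M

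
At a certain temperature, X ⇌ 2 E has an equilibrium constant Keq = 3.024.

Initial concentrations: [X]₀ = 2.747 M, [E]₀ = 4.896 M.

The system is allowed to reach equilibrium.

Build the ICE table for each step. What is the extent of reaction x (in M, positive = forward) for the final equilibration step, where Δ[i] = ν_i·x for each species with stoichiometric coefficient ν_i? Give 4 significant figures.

x = -0.8085 M

Q₀ = 8.726 vs Keq = 3.024 ⇒ Q>K, reverse
Step 1:
                   X          E
  init         2.747      4.896
  Δ           0.8085     -1.617
  eq           3.556      3.279
  solve Keq expr → x = -0.8085; check Q = 3.024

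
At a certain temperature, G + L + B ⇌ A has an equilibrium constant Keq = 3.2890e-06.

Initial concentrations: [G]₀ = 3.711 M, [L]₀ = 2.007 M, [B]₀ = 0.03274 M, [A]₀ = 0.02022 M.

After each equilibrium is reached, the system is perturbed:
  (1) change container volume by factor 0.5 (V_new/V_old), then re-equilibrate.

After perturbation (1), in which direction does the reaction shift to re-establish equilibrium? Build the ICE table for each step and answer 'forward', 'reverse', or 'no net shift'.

Direction: forward

Q₀ = 0.08292 vs Keq = 3.2890e-06 ⇒ Q>K, reverse
Step 1:
                  G         L         B         A
  I           3.711     2.007   0.03274   0.02022
  C         0.02022   0.02022   0.02022  -0.02022
  E           3.731     2.027   0.05296 1.3175e-06
  solve Keq expr → x = -0.02022; check Q = 3.2890e-06
Then change container volume by factor 0.5 (V_new/V_old).
Step 2:
                  G         L         B         A
  I           7.462     4.054    0.1059 2.6350e-06
  C       -7.9042e-06 -7.9042e-06 -7.9042e-06 7.9042e-06
  E           7.462     4.054    0.1059 1.0539e-05
  solve Keq expr → x = 7.9042e-06; check Q = 3.2890e-06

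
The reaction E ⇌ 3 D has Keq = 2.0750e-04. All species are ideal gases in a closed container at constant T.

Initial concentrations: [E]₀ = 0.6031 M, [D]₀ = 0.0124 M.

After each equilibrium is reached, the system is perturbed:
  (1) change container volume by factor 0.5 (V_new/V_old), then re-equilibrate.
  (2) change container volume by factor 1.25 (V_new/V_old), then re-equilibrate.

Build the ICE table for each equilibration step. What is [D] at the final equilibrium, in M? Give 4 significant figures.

Q₀ = 3.1614e-06 vs Keq = 2.0750e-04 ⇒ Q<K, forward
Step 1:
                   E          D
  I           0.6031     0.0124
  C         -0.01242    0.03727
  E           0.5907    0.04967
  solve Keq expr → x = 0.01242; check Q = 2.0750e-04
Then change container volume by factor 0.5 (V_new/V_old).
Step 2:
                   E          D
  I            1.181    0.09935
  C          0.01218   -0.03655
  E            1.194     0.0628
  solve Keq expr → x = -0.01218; check Q = 2.0750e-04
Then change container volume by factor 1.25 (V_new/V_old).
Step 3:
                   E          D
  I           0.9548    0.05024
  C        -0.002668   0.008004
  E           0.9522    0.05824
  solve Keq expr → x = 0.002668; check Q = 2.0750e-04

[D]_eq = 0.05824 M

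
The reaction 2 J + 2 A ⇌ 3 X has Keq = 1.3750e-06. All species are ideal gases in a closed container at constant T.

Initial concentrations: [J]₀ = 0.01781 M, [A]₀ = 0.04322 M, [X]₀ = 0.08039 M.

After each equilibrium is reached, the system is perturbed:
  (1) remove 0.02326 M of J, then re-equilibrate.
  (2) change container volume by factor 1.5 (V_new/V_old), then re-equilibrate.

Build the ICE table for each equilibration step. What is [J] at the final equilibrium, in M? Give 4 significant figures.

Q₀ = 876.8 vs Keq = 1.3750e-06 ⇒ Q>K, reverse
Step 1:
                  J         A         X
  I         0.01781   0.04322   0.08039
  C         0.05333   0.05333  -0.07999
  E         0.07114   0.09655 4.0177e-04
  solve Keq expr → x = -0.02666; check Q = 1.3750e-06
Then remove 0.02326 M of J.
Step 2:
                  J         A         X
  I         0.04788   0.09655 4.0177e-04
  C       6.1879e-05 6.1879e-05 -9.2819e-05
  E         0.04794   0.09661 3.0895e-04
  solve Keq expr → x = -3.0940e-05; check Q = 1.3750e-06
Then change container volume by factor 1.5 (V_new/V_old).
Step 3:
                  J         A         X
  I         0.03196    0.0644 2.0597e-04
  C       1.7294e-05 1.7294e-05 -2.5941e-05
  E         0.03198   0.06442 1.8003e-04
  solve Keq expr → x = -8.6471e-06; check Q = 1.3750e-06

[J]_eq = 0.03198 M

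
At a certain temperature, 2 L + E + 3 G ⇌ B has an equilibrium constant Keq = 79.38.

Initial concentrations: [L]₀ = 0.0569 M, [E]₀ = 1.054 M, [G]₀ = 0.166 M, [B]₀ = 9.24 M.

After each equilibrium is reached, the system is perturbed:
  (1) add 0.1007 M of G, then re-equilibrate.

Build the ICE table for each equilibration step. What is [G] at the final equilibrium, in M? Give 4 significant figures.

[G]_eq = 0.8086 M

Q₀ = 5.9195e+05 vs Keq = 79.38 ⇒ Q>K, reverse
Step 1:
                  L         E         G         B
  init       0.0569     1.054     0.166      9.24
  Δ           0.397    0.1985    0.5954   -0.1985
  eq         0.4539     1.252    0.7614     9.042
  solve Keq expr → x = -0.1985; check Q = 79.38
Then add 0.1007 M of G.
Step 2:
                  L         E         G         B
  init       0.4539     1.252    0.8621     9.042
  Δ        -0.03571  -0.01785  -0.05356   0.01785
  eq         0.4182     1.235    0.8086     9.059
  solve Keq expr → x = 0.01785; check Q = 79.38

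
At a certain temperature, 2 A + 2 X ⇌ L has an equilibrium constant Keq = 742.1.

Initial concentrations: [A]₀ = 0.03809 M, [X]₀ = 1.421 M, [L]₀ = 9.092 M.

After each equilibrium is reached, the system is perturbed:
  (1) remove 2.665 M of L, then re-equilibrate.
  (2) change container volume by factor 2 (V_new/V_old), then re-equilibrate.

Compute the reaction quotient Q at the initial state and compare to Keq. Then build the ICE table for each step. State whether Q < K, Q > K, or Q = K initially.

Q₀ = 3103; Q > K (proceeds reverse)

Q₀ = 3103 vs Keq = 742.1 ⇒ Q>K, reverse
Step 1:
                   A          X          L
  init       0.03809      1.421      9.092
  Δ          0.03771    0.03771   -0.01886
  eq          0.0758      1.459      9.073
  solve Keq expr → x = -0.01886; check Q = 742.1
Then remove 2.665 M of L.
Step 2:
                   A          X          L
  init        0.0758      1.459      6.408
  Δ         -0.01156   -0.01156    0.00578
  eq         0.06424      1.447      6.414
  solve Keq expr → x = 0.00578; check Q = 742.1
Then change container volume by factor 2 (V_new/V_old).
Step 3:
                   A          X          L
  init       0.03212     0.7236      3.207
  Δ          0.05226    0.05226   -0.02613
  eq         0.08439     0.7758      3.181
  solve Keq expr → x = -0.02613; check Q = 742.1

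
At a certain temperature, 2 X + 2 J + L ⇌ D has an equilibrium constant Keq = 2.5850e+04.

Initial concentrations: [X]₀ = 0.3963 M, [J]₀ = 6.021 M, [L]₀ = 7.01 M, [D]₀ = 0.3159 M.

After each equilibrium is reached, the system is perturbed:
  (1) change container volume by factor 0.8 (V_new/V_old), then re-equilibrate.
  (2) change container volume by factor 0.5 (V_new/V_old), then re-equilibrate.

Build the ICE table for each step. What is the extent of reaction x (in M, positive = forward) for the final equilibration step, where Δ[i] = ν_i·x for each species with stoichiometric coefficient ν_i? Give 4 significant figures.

Q₀ = 0.007915 vs Keq = 2.5850e+04 ⇒ Q<K, forward
Step 1:
                  X         J         L         D
  init       0.3963     6.021      7.01    0.3159
  Δ          -0.396    -0.396    -0.198     0.198
  eq      3.0370e-04     5.625     6.812    0.5139
  solve Keq expr → x = 0.198; check Q = 2.5850e+04
Then change container volume by factor 0.8 (V_new/V_old).
Step 2:
                  X         J         L         D
  init    3.7963e-04     7.031     8.515    0.6424
  Δ       -1.3665e-04 -1.3665e-04 -6.8324e-05 6.8324e-05
  eq      2.4298e-04     7.031     8.515    0.6424
  solve Keq expr → x = 6.8324e-05; check Q = 2.5850e+04
Then change container volume by factor 0.5 (V_new/V_old).
Step 3:
                  X         J         L         D
  init    4.8596e-04     14.06     17.03     1.285
  Δ       -3.6446e-04 -3.6446e-04 -1.8223e-04 1.8223e-04
  eq      1.2150e-04     14.06     17.03     1.285
  solve Keq expr → x = 1.8223e-04; check Q = 2.5850e+04

x = 1.8223e-04 M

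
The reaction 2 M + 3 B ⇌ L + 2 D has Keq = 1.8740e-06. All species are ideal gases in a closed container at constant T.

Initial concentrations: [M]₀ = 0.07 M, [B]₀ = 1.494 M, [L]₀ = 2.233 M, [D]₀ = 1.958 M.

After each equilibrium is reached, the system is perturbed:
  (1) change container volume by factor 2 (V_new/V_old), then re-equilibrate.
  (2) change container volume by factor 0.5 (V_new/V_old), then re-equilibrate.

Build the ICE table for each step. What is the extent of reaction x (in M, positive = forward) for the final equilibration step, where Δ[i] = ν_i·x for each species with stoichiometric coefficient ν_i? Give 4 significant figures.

x = 0.005551 M

Q₀ = 523.9 vs Keq = 1.8740e-06 ⇒ Q>K, reverse
Step 1:
                   M          B          L          D
  init          0.07      1.494      2.233      1.958
  Δ            1.935      2.903    -0.9677     -1.935
  eq           2.005      4.397      1.265    0.02251
  solve Keq expr → x = -0.9677; check Q = 1.8740e-06
Then change container volume by factor 2 (V_new/V_old).
Step 2:
                   M          B          L          D
  init         1.003      2.199     0.6326    0.01125
  Δ         0.005551   0.008326  -0.002775  -0.005551
  eq           1.008      2.207     0.6299   0.005702
  solve Keq expr → x = -0.002775; check Q = 1.8740e-06
Then change container volume by factor 0.5 (V_new/V_old).
Step 3:
                   M          B          L          D
  init         2.017      4.414       1.26     0.0114
  Δ          -0.0111   -0.01665   0.005551     0.0111
  eq           2.005      4.397      1.265    0.02251
  solve Keq expr → x = 0.005551; check Q = 1.8740e-06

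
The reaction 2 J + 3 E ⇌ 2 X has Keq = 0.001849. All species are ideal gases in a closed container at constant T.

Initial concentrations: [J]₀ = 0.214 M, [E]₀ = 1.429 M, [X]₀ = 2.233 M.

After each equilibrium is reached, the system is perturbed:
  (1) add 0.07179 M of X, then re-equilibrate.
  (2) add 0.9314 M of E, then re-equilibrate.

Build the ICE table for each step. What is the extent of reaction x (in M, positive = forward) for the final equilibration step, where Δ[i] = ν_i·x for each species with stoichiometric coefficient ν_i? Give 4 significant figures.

Q₀ = 37.31 vs Keq = 0.001849 ⇒ Q>K, reverse
Step 1:
                  J         E         X
  Initial     0.214     1.429     2.233
  Change      1.629     2.444    -1.629
  Equil       1.843     3.873     0.604
  solve Keq expr → x = -0.8145; check Q = 0.001849
Then add 0.07179 M of X.
Step 2:
                  J         E         X
  Initial     1.843     3.873    0.6757
  Change    0.04253   0.06379  -0.04253
  Equil       1.886     3.936    0.6332
  solve Keq expr → x = -0.02126; check Q = 0.001849
Then add 0.9314 M of E.
Step 3:
                  J         E         X
  Initial     1.886     4.868    0.6332
  Change    -0.1296   -0.1944    0.1296
  Equil       1.756     4.673    0.7628
  solve Keq expr → x = 0.0648; check Q = 0.001849

x = 0.0648 M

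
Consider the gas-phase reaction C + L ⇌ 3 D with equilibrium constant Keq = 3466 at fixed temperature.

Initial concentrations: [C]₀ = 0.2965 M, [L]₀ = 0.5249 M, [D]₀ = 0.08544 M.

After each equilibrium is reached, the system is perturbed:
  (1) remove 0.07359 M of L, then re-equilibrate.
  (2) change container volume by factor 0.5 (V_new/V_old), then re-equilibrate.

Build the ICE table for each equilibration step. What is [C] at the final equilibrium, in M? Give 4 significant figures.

Q₀ = 0.004008 vs Keq = 3466 ⇒ Q<K, forward
Step 1:
                  C         L         D
  init       0.2965    0.5249   0.08544
  Δ         -0.2953   -0.2953     0.886
  eq       0.001152    0.2296    0.9715
  solve Keq expr → x = 0.2953; check Q = 3466
Then remove 0.07359 M of L.
Step 2:
                  C         L         D
  init     0.001152     0.156    0.9715
  Δ       5.2972e-04 5.2972e-04 -0.001589
  eq       0.001682    0.1565    0.9699
  solve Keq expr → x = -5.2972e-04; check Q = 3466
Then change container volume by factor 0.5 (V_new/V_old).
Step 3:
                  C         L         D
  init     0.003364     0.313      1.94
  Δ        0.003198  0.003198 -0.009593
  eq       0.006562    0.3162      1.93
  solve Keq expr → x = -0.003198; check Q = 3466

[C]_eq = 0.006562 M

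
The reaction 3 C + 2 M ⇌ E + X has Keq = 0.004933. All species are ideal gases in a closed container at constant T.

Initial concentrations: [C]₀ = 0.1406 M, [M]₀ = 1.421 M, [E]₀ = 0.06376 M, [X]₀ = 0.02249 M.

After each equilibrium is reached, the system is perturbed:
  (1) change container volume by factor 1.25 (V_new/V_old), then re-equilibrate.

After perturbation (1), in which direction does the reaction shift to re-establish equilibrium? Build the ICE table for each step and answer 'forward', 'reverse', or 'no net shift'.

Q₀ = 0.2555 vs Keq = 0.004933 ⇒ Q>K, reverse
Step 1:
                  C         M         E         X
  init       0.1406     1.421   0.06376   0.02249
  Δ         0.06144   0.04096  -0.02048  -0.02048
  eq          0.202     1.462   0.04328  0.002009
  solve Keq expr → x = -0.02048; check Q = 0.004933
Then change container volume by factor 1.25 (V_new/V_old).
Step 2:
                  C         M         E         X
  init       0.1616      1.17   0.03462  0.001607
  Δ         0.00219   0.00146 -7.2987e-04 -7.2987e-04
  eq         0.1638     1.171   0.03389 8.7752e-04
  solve Keq expr → x = -7.2987e-04; check Q = 0.004933

Direction: reverse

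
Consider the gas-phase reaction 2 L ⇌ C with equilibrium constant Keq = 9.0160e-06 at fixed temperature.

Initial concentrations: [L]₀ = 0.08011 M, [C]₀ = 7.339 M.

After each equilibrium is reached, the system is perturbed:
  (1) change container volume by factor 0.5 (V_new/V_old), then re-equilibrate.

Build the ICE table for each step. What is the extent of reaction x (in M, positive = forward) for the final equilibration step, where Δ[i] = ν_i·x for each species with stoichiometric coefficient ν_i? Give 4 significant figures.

Q₀ = 1144 vs Keq = 9.0160e-06 ⇒ Q>K, reverse
Step 1:
                    L           C
  I           0.08011       7.339
  C             14.67      -7.337
  E             14.75    0.001963
  solve Keq expr → x = -7.337; check Q = 9.0160e-06
Then change container volume by factor 0.5 (V_new/V_old).
Step 2:
                    L           C
  I             29.51    0.003925
  C         -0.007842    0.003921
  E              29.5    0.007846
  solve Keq expr → x = 0.003921; check Q = 9.0160e-06

x = 0.003921 M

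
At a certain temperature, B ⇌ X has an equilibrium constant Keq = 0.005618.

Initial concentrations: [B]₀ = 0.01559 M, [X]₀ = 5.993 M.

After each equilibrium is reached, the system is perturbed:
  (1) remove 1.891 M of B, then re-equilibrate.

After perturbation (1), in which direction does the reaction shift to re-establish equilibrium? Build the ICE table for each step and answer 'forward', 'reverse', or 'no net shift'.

Direction: reverse

Q₀ = 384.4 vs Keq = 0.005618 ⇒ Q>K, reverse
Step 1:
                   B          X
  Initial    0.01559      5.993
  Change       5.959     -5.959
  Equil        5.975    0.03357
  solve Keq expr → x = -5.959; check Q = 0.005618
Then remove 1.891 M of B.
Step 2:
                   B          X
  Initial      4.084    0.03357
  Change     0.01056   -0.01056
  Equil        4.095      0.023
  solve Keq expr → x = -0.01056; check Q = 0.005618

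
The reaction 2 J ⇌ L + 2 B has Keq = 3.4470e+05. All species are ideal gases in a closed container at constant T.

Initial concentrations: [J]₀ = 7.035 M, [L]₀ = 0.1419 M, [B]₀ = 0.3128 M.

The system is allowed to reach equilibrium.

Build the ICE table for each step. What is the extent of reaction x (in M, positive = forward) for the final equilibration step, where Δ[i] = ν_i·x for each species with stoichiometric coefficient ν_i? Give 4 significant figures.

x = 3.506 M

Q₀ = 2.8054e-04 vs Keq = 3.4470e+05 ⇒ Q<K, forward
Step 1:
                   J          L          B
  init         7.035     0.1419     0.3128
  Δ           -7.011      3.506      7.011
  eq         0.02382      3.647      7.324
  solve Keq expr → x = 3.506; check Q = 3.4470e+05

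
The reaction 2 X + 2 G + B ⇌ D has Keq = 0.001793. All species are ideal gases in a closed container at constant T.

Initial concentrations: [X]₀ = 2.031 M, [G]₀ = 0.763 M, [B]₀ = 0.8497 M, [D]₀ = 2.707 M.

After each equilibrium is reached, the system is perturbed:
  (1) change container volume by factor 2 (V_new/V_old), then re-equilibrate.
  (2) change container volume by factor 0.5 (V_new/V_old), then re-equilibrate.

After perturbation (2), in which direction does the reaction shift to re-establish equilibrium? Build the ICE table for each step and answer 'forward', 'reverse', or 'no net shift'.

Direction: forward

Q₀ = 1.327 vs Keq = 0.001793 ⇒ Q>K, reverse
Step 1:
                  X         G         B         D
  init        2.031     0.763    0.8497     2.707
  Δ           2.857     2.857     1.428    -1.428
  eq          4.888      3.62     2.278     1.279
  solve Keq expr → x = -1.428; check Q = 0.001793
Then change container volume by factor 2 (V_new/V_old).
Step 2:
                  X         G         B         D
  init        2.444      1.81     1.139    0.6393
  Δ          0.8489    0.8489    0.4244   -0.4244
  eq          3.293     2.659     1.563    0.2149
  solve Keq expr → x = -0.4244; check Q = 0.001793
Then change container volume by factor 0.5 (V_new/V_old).
Step 3:
                  X         G         B         D
  init        6.586     5.318     3.127    0.4297
  Δ          -1.698    -1.698   -0.8489    0.8489
  eq          4.888      3.62     2.278     1.279
  solve Keq expr → x = 0.8489; check Q = 0.001793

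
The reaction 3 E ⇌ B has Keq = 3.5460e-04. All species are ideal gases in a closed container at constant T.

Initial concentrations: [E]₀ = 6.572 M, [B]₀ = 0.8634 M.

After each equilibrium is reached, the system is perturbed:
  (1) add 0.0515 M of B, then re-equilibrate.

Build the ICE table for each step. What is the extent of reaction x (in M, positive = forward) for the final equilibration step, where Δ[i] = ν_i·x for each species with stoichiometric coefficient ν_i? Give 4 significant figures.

x = -0.04172 M

Q₀ = 0.003042 vs Keq = 3.5460e-04 ⇒ Q>K, reverse
Step 1:
                    E           B
  init          6.572      0.8634
  Δ             1.935     -0.6451
  eq            8.507      0.2183
  solve Keq expr → x = -0.6451; check Q = 3.5460e-04
Then add 0.0515 M of B.
Step 2:
                    E           B
  init          8.507      0.2698
  Δ            0.1252    -0.04172
  eq            8.632      0.2281
  solve Keq expr → x = -0.04172; check Q = 3.5460e-04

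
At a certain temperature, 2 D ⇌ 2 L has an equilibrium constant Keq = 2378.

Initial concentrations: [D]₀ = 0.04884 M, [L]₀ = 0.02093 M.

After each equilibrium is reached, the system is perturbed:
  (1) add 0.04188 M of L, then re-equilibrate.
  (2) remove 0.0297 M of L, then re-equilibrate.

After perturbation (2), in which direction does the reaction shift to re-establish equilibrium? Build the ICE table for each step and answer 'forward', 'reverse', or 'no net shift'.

Direction: forward

Q₀ = 0.1836 vs Keq = 2378 ⇒ Q<K, forward
Step 1:
                   D          L
  Initial    0.04884    0.02093
  Change    -0.04744    0.04744
  Equil     0.001402    0.06837
  solve Keq expr → x = 0.02372; check Q = 2378
Then add 0.04188 M of L.
Step 2:
                   D          L
  Initial   0.001402     0.1102
  Change  8.4156e-04 -8.4156e-04
  Equil     0.002244     0.1094
  solve Keq expr → x = -4.2078e-04; check Q = 2378
Then remove 0.0297 M of L.
Step 3:
                   D          L
  Initial   0.002244    0.07971
  Change  -5.9681e-04 5.9681e-04
  Equil     0.001647     0.0803
  solve Keq expr → x = 2.9840e-04; check Q = 2378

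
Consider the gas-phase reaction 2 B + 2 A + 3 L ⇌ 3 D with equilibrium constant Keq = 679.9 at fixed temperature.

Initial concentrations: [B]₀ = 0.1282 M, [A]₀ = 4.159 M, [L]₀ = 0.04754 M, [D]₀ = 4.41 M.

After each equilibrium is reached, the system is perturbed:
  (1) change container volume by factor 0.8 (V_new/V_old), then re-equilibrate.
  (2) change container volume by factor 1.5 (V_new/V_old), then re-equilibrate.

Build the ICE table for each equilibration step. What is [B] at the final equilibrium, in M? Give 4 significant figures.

Q₀ = 2.8079e+06 vs Keq = 679.9 ⇒ Q>K, reverse
Step 1:
                    B           A           L           D
  Initial      0.1282       4.159     0.04754        4.41
  Change       0.2085      0.2085      0.3128     -0.3128
  Equil        0.3367       4.368      0.3603       4.097
  solve Keq expr → x = -0.1043; check Q = 679.9
Then change container volume by factor 0.8 (V_new/V_old).
Step 2:
                    B           A           L           D
  Initial      0.4209       5.459      0.4504       5.122
  Change     -0.05167    -0.05167    -0.07751     0.07751
  Equil        0.3692       5.408      0.3729       5.199
  solve Keq expr → x = 0.02584; check Q = 679.9
Then change container volume by factor 1.5 (V_new/V_old).
Step 3:
                    B           A           L           D
  Initial      0.2461       3.605      0.2486       3.466
  Change      0.06684     0.06684      0.1003     -0.1003
  Equil         0.313       3.672      0.3489       3.366
  solve Keq expr → x = -0.03342; check Q = 679.9

[B]_eq = 0.313 M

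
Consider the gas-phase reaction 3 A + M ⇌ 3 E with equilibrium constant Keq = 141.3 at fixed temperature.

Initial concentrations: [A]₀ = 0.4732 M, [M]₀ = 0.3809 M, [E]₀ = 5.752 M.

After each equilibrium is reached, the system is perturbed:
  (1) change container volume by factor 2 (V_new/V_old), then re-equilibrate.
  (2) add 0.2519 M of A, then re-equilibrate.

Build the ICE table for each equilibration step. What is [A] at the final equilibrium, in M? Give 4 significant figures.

Q₀ = 4715 vs Keq = 141.3 ⇒ Q>K, reverse
Step 1:
                    A           M           E
  Initial      0.4732      0.3809       5.752
  Change       0.6776      0.2259     -0.6776
  Equil         1.151      0.6068       5.074
  solve Keq expr → x = -0.2259; check Q = 141.3
Then change container volume by factor 2 (V_new/V_old).
Step 2:
                    A           M           E
  Initial      0.5754      0.3034       2.537
  Change      0.09813     0.03271    -0.09813
  Equil        0.6735      0.3361       2.439
  solve Keq expr → x = -0.03271; check Q = 141.3
Then add 0.2519 M of A.
Step 3:
                    A           M           E
  Initial      0.9254      0.3361       2.439
  Change      -0.1632    -0.05441      0.1632
  Equil        0.7622      0.2817       2.602
  solve Keq expr → x = 0.05441; check Q = 141.3

[A]_eq = 0.7622 M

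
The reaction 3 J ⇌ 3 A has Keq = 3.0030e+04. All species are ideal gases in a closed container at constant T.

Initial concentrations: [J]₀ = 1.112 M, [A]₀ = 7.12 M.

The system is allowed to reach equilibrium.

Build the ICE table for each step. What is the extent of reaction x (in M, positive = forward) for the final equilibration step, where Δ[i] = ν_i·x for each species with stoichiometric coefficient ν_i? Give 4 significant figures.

x = 0.2851 M

Q₀ = 262.5 vs Keq = 3.0030e+04 ⇒ Q<K, forward
Step 1:
                    J           A
  I             1.112        7.12
  C           -0.8554      0.8554
  E            0.2566       7.975
  solve Keq expr → x = 0.2851; check Q = 3.0030e+04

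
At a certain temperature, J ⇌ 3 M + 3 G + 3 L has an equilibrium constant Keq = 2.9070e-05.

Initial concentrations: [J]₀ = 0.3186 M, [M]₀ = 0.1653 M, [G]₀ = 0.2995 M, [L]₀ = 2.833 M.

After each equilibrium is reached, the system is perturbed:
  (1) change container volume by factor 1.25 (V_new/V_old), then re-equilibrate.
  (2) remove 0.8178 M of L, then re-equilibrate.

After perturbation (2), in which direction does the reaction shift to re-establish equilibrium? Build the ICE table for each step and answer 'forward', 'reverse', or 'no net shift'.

Direction: forward

Q₀ = 0.00866 vs Keq = 2.9070e-05 ⇒ Q>K, reverse
Step 1:
                   J          M          G          L
  I           0.3186     0.1653     0.2995      2.833
  C          0.04012    -0.1203    -0.1203    -0.1203
  E           0.3587    0.04495     0.1792      2.713
  solve Keq expr → x = -0.04012; check Q = 2.9070e-05
Then change container volume by factor 1.25 (V_new/V_old).
Step 2:
                   J          M          G          L
  I            0.287    0.03596     0.1433       2.17
  C        -0.006737    0.02021    0.02021    0.02021
  E           0.2802    0.05617     0.1635       2.19
  solve Keq expr → x = 0.006737; check Q = 2.9070e-05
Then remove 0.8178 M of L.
Step 3:
                   J          M          G          L
  I           0.2802    0.05617     0.1635      1.373
  C        -0.007092    0.02128    0.02128    0.02128
  E           0.2731    0.07745     0.1848      1.394
  solve Keq expr → x = 0.007092; check Q = 2.9070e-05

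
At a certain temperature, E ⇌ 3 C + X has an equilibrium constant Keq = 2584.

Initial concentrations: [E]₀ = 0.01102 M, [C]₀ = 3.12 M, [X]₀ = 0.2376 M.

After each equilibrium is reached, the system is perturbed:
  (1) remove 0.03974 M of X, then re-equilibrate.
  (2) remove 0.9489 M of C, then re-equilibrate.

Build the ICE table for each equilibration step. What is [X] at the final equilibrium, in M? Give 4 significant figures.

[X]_eq = 0.208 M

Q₀ = 654.8 vs Keq = 2584 ⇒ Q<K, forward
Step 1:
                   E          C          X
  I          0.01102       3.12     0.2376
  C        -0.008065    0.02419   0.008065
  E         0.002955      3.144     0.2457
  solve Keq expr → x = 0.008065; check Q = 2584
Then remove 0.03974 M of X.
Step 2:
                   E          C          X
  I         0.002955      3.144     0.2059
  C       -4.6906e-04   0.001407 4.6906e-04
  E         0.002486      3.146     0.2064
  solve Keq expr → x = 4.6906e-04; check Q = 2584
Then remove 0.9489 M of C.
Step 3:
                   E          C          X
  I         0.002486      2.197     0.2064
  C        -0.001627   0.004881   0.001627
  E       8.5905e-04      2.202      0.208
  solve Keq expr → x = 0.001627; check Q = 2584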